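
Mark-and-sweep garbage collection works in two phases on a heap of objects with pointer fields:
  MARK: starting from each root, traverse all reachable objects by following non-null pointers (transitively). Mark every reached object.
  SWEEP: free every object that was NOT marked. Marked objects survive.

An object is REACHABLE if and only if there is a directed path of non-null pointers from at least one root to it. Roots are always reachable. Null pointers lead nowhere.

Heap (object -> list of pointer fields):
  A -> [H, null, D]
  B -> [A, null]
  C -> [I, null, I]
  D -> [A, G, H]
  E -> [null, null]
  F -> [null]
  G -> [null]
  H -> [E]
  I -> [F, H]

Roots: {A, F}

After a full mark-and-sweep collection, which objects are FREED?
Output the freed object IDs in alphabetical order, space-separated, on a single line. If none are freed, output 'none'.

Roots: A F
Mark A: refs=H null D, marked=A
Mark F: refs=null, marked=A F
Mark H: refs=E, marked=A F H
Mark D: refs=A G H, marked=A D F H
Mark E: refs=null null, marked=A D E F H
Mark G: refs=null, marked=A D E F G H
Unmarked (collected): B C I

Answer: B C I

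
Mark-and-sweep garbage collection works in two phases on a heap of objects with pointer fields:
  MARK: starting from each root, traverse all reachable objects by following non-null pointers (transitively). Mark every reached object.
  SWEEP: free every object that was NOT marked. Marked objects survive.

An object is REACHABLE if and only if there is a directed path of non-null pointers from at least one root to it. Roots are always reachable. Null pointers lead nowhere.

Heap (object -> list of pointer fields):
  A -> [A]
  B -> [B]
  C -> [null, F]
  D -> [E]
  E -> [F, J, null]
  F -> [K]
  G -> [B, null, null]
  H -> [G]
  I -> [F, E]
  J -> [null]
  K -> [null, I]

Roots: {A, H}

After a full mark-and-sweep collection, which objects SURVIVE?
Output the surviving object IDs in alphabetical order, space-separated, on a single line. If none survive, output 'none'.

Answer: A B G H

Derivation:
Roots: A H
Mark A: refs=A, marked=A
Mark H: refs=G, marked=A H
Mark G: refs=B null null, marked=A G H
Mark B: refs=B, marked=A B G H
Unmarked (collected): C D E F I J K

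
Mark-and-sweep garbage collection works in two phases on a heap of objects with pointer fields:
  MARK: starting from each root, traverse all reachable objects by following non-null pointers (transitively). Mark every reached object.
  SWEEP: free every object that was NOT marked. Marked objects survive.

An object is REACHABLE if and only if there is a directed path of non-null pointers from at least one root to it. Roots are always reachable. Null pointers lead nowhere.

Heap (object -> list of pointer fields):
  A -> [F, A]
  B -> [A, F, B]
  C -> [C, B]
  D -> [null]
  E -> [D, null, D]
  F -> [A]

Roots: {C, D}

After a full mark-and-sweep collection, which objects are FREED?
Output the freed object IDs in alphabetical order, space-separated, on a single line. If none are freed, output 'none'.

Answer: E

Derivation:
Roots: C D
Mark C: refs=C B, marked=C
Mark D: refs=null, marked=C D
Mark B: refs=A F B, marked=B C D
Mark A: refs=F A, marked=A B C D
Mark F: refs=A, marked=A B C D F
Unmarked (collected): E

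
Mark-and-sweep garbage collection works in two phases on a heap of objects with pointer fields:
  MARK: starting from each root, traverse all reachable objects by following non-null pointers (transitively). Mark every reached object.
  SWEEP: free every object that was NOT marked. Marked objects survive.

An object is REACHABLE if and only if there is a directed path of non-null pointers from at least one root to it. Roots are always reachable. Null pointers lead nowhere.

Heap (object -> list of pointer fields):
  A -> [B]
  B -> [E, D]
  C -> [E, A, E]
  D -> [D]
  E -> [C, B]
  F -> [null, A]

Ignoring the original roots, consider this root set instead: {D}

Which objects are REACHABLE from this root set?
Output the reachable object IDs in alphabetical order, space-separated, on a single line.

Roots: D
Mark D: refs=D, marked=D
Unmarked (collected): A B C E F

Answer: D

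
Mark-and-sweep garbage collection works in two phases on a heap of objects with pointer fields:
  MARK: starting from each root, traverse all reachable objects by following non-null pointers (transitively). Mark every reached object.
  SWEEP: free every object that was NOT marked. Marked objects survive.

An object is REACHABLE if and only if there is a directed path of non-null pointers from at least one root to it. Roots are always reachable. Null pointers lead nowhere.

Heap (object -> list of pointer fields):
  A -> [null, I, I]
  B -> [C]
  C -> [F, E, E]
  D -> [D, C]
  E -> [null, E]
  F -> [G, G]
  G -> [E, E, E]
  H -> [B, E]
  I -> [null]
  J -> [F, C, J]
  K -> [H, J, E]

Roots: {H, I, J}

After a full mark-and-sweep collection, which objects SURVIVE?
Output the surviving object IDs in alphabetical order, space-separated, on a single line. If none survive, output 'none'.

Roots: H I J
Mark H: refs=B E, marked=H
Mark I: refs=null, marked=H I
Mark J: refs=F C J, marked=H I J
Mark B: refs=C, marked=B H I J
Mark E: refs=null E, marked=B E H I J
Mark F: refs=G G, marked=B E F H I J
Mark C: refs=F E E, marked=B C E F H I J
Mark G: refs=E E E, marked=B C E F G H I J
Unmarked (collected): A D K

Answer: B C E F G H I J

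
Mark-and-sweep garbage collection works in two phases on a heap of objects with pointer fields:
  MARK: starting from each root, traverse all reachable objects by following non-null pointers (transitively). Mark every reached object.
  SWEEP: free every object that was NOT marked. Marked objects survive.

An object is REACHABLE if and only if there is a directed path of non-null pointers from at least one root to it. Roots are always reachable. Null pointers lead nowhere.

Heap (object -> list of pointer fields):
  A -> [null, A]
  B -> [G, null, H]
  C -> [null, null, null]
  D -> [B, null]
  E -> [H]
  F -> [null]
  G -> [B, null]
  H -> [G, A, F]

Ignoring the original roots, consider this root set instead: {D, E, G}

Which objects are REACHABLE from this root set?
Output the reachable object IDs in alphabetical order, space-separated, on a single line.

Roots: D E G
Mark D: refs=B null, marked=D
Mark E: refs=H, marked=D E
Mark G: refs=B null, marked=D E G
Mark B: refs=G null H, marked=B D E G
Mark H: refs=G A F, marked=B D E G H
Mark A: refs=null A, marked=A B D E G H
Mark F: refs=null, marked=A B D E F G H
Unmarked (collected): C

Answer: A B D E F G H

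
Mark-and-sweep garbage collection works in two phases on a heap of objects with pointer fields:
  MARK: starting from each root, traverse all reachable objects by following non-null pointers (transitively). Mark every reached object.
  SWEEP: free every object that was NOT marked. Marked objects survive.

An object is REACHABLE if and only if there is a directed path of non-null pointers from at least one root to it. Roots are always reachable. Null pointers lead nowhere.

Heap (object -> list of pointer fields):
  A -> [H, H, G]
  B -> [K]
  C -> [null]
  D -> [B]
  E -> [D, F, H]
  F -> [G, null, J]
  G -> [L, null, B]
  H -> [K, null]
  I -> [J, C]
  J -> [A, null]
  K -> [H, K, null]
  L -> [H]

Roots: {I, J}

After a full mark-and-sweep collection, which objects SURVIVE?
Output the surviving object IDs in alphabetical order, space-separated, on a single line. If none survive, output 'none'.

Answer: A B C G H I J K L

Derivation:
Roots: I J
Mark I: refs=J C, marked=I
Mark J: refs=A null, marked=I J
Mark C: refs=null, marked=C I J
Mark A: refs=H H G, marked=A C I J
Mark H: refs=K null, marked=A C H I J
Mark G: refs=L null B, marked=A C G H I J
Mark K: refs=H K null, marked=A C G H I J K
Mark L: refs=H, marked=A C G H I J K L
Mark B: refs=K, marked=A B C G H I J K L
Unmarked (collected): D E F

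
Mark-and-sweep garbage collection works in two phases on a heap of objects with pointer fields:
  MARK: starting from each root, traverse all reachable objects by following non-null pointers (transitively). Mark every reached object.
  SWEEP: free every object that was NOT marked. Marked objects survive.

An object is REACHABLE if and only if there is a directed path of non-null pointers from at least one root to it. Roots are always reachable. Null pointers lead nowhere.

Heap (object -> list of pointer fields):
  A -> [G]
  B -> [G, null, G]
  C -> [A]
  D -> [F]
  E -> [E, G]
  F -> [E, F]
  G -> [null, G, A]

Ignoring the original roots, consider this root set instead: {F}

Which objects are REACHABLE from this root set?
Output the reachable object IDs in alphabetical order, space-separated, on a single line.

Answer: A E F G

Derivation:
Roots: F
Mark F: refs=E F, marked=F
Mark E: refs=E G, marked=E F
Mark G: refs=null G A, marked=E F G
Mark A: refs=G, marked=A E F G
Unmarked (collected): B C D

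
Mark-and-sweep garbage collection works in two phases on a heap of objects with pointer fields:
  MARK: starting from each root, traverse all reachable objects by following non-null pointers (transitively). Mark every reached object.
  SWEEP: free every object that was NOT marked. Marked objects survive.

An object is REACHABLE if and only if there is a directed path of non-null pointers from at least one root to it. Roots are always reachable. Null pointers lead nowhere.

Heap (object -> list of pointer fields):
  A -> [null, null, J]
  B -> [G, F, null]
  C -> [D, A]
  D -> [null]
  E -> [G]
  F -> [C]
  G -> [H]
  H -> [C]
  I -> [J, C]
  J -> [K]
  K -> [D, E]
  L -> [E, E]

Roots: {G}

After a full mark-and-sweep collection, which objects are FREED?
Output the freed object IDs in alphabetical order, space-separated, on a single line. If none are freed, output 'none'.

Roots: G
Mark G: refs=H, marked=G
Mark H: refs=C, marked=G H
Mark C: refs=D A, marked=C G H
Mark D: refs=null, marked=C D G H
Mark A: refs=null null J, marked=A C D G H
Mark J: refs=K, marked=A C D G H J
Mark K: refs=D E, marked=A C D G H J K
Mark E: refs=G, marked=A C D E G H J K
Unmarked (collected): B F I L

Answer: B F I L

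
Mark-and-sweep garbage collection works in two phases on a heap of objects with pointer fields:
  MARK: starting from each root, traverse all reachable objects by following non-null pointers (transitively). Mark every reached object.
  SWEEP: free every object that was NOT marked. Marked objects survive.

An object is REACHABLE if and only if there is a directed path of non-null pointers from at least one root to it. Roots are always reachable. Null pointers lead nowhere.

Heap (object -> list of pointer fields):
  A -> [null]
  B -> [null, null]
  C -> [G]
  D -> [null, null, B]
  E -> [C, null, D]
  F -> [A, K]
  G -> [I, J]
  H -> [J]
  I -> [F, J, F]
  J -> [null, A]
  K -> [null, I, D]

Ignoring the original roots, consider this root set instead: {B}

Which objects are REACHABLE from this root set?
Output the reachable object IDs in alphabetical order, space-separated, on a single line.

Answer: B

Derivation:
Roots: B
Mark B: refs=null null, marked=B
Unmarked (collected): A C D E F G H I J K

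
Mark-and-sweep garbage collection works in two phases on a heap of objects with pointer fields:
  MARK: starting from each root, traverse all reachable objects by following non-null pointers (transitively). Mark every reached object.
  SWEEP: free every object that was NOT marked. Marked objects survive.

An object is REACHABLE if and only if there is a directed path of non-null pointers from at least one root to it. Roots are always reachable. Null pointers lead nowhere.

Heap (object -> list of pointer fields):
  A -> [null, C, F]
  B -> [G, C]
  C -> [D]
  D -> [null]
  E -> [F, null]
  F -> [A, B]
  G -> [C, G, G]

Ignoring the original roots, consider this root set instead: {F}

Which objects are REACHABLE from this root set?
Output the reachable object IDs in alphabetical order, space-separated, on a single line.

Answer: A B C D F G

Derivation:
Roots: F
Mark F: refs=A B, marked=F
Mark A: refs=null C F, marked=A F
Mark B: refs=G C, marked=A B F
Mark C: refs=D, marked=A B C F
Mark G: refs=C G G, marked=A B C F G
Mark D: refs=null, marked=A B C D F G
Unmarked (collected): E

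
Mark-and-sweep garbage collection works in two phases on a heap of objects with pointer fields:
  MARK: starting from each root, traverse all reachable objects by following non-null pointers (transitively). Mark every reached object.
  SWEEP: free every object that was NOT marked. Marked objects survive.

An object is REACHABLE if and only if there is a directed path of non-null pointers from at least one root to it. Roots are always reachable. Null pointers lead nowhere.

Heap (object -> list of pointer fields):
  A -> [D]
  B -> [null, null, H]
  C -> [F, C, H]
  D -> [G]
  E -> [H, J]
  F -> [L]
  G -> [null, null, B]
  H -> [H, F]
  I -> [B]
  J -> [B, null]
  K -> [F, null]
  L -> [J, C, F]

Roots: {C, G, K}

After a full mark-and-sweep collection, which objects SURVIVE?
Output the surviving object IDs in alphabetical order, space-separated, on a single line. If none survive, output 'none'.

Answer: B C F G H J K L

Derivation:
Roots: C G K
Mark C: refs=F C H, marked=C
Mark G: refs=null null B, marked=C G
Mark K: refs=F null, marked=C G K
Mark F: refs=L, marked=C F G K
Mark H: refs=H F, marked=C F G H K
Mark B: refs=null null H, marked=B C F G H K
Mark L: refs=J C F, marked=B C F G H K L
Mark J: refs=B null, marked=B C F G H J K L
Unmarked (collected): A D E I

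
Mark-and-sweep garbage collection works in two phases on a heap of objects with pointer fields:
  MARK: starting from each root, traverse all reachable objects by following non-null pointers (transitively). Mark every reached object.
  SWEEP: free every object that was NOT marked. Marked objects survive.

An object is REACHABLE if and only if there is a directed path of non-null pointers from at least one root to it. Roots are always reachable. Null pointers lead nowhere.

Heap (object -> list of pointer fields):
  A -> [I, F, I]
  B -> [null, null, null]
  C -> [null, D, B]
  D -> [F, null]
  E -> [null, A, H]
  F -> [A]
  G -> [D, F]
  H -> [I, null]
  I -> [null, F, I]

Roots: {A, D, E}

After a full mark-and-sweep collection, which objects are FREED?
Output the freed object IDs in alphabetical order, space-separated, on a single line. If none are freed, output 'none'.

Answer: B C G

Derivation:
Roots: A D E
Mark A: refs=I F I, marked=A
Mark D: refs=F null, marked=A D
Mark E: refs=null A H, marked=A D E
Mark I: refs=null F I, marked=A D E I
Mark F: refs=A, marked=A D E F I
Mark H: refs=I null, marked=A D E F H I
Unmarked (collected): B C G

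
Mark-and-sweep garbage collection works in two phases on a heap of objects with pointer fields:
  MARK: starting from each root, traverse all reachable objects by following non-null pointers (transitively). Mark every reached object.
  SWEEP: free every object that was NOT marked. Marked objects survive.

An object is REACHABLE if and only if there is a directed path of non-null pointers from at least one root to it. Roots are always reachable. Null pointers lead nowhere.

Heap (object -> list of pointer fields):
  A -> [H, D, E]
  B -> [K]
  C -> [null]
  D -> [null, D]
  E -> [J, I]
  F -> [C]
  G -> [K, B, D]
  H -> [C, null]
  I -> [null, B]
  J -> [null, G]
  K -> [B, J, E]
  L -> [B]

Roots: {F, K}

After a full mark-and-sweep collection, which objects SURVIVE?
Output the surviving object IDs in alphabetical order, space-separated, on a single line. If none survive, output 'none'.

Roots: F K
Mark F: refs=C, marked=F
Mark K: refs=B J E, marked=F K
Mark C: refs=null, marked=C F K
Mark B: refs=K, marked=B C F K
Mark J: refs=null G, marked=B C F J K
Mark E: refs=J I, marked=B C E F J K
Mark G: refs=K B D, marked=B C E F G J K
Mark I: refs=null B, marked=B C E F G I J K
Mark D: refs=null D, marked=B C D E F G I J K
Unmarked (collected): A H L

Answer: B C D E F G I J K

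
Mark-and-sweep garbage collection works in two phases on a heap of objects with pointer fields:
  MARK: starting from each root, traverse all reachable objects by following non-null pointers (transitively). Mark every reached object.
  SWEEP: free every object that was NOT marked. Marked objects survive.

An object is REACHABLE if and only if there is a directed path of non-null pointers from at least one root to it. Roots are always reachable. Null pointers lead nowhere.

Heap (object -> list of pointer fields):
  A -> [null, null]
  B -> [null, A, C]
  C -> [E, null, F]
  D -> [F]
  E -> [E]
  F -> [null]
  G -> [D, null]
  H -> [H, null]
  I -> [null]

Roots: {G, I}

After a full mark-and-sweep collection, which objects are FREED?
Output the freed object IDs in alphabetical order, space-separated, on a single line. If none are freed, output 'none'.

Roots: G I
Mark G: refs=D null, marked=G
Mark I: refs=null, marked=G I
Mark D: refs=F, marked=D G I
Mark F: refs=null, marked=D F G I
Unmarked (collected): A B C E H

Answer: A B C E H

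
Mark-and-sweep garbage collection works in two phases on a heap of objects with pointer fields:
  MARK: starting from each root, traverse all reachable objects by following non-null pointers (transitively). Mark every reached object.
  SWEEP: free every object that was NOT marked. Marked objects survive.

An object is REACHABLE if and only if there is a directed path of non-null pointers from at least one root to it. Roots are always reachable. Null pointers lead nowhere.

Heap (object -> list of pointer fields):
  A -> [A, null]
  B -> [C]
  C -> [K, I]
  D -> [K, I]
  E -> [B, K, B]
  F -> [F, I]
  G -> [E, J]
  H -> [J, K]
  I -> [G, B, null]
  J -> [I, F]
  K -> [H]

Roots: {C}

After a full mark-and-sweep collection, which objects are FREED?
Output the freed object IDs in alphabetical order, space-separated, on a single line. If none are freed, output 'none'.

Roots: C
Mark C: refs=K I, marked=C
Mark K: refs=H, marked=C K
Mark I: refs=G B null, marked=C I K
Mark H: refs=J K, marked=C H I K
Mark G: refs=E J, marked=C G H I K
Mark B: refs=C, marked=B C G H I K
Mark J: refs=I F, marked=B C G H I J K
Mark E: refs=B K B, marked=B C E G H I J K
Mark F: refs=F I, marked=B C E F G H I J K
Unmarked (collected): A D

Answer: A D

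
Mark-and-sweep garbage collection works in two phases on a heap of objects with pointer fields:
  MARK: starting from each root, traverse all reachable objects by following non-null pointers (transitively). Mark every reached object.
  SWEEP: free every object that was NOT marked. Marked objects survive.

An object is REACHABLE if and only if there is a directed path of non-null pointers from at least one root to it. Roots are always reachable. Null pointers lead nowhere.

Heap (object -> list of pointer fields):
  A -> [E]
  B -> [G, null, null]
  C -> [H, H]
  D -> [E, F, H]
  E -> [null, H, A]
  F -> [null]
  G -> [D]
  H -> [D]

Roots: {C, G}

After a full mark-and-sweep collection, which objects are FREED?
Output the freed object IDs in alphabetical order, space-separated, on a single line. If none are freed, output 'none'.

Roots: C G
Mark C: refs=H H, marked=C
Mark G: refs=D, marked=C G
Mark H: refs=D, marked=C G H
Mark D: refs=E F H, marked=C D G H
Mark E: refs=null H A, marked=C D E G H
Mark F: refs=null, marked=C D E F G H
Mark A: refs=E, marked=A C D E F G H
Unmarked (collected): B

Answer: B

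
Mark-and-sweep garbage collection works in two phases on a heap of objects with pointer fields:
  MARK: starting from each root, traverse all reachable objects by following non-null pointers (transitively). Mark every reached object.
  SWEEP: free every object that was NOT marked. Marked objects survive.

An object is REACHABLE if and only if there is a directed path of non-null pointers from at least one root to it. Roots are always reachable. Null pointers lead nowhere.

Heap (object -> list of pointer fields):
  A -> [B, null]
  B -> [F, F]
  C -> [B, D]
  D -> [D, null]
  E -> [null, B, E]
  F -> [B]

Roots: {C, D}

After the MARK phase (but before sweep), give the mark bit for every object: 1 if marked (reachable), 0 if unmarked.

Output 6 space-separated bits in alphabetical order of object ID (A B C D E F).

Roots: C D
Mark C: refs=B D, marked=C
Mark D: refs=D null, marked=C D
Mark B: refs=F F, marked=B C D
Mark F: refs=B, marked=B C D F
Unmarked (collected): A E

Answer: 0 1 1 1 0 1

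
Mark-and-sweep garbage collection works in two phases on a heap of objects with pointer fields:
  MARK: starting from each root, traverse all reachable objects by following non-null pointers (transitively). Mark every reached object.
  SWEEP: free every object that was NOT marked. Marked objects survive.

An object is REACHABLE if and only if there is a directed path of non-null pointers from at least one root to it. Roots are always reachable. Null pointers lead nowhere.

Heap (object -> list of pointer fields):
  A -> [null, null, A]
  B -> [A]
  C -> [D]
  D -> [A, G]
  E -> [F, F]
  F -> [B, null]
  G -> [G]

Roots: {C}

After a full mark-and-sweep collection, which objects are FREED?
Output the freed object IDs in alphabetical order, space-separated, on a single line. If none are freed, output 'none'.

Answer: B E F

Derivation:
Roots: C
Mark C: refs=D, marked=C
Mark D: refs=A G, marked=C D
Mark A: refs=null null A, marked=A C D
Mark G: refs=G, marked=A C D G
Unmarked (collected): B E F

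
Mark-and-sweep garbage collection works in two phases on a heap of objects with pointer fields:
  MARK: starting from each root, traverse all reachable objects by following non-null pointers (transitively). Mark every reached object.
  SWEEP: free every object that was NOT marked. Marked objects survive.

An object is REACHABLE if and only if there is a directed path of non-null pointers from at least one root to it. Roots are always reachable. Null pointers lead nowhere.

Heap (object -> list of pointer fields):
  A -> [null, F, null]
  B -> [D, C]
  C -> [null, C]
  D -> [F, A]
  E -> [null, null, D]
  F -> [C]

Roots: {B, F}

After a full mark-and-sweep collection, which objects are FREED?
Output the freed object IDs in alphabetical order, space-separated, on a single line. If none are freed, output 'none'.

Answer: E

Derivation:
Roots: B F
Mark B: refs=D C, marked=B
Mark F: refs=C, marked=B F
Mark D: refs=F A, marked=B D F
Mark C: refs=null C, marked=B C D F
Mark A: refs=null F null, marked=A B C D F
Unmarked (collected): E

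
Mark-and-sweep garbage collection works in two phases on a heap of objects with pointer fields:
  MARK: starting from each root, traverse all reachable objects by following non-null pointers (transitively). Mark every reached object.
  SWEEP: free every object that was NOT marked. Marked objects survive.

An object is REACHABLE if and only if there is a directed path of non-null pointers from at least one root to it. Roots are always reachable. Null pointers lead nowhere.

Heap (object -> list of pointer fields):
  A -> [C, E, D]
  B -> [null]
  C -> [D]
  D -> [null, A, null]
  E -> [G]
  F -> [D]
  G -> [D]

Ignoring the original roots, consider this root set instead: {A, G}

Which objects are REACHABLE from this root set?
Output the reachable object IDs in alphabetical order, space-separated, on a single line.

Roots: A G
Mark A: refs=C E D, marked=A
Mark G: refs=D, marked=A G
Mark C: refs=D, marked=A C G
Mark E: refs=G, marked=A C E G
Mark D: refs=null A null, marked=A C D E G
Unmarked (collected): B F

Answer: A C D E G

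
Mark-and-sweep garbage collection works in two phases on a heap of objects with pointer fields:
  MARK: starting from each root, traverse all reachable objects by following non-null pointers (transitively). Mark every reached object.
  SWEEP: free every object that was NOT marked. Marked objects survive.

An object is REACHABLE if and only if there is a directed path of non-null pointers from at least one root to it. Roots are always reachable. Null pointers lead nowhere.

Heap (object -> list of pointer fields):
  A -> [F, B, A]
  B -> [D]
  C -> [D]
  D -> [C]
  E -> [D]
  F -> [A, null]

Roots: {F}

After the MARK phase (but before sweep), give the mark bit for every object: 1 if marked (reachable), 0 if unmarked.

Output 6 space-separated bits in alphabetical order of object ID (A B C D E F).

Answer: 1 1 1 1 0 1

Derivation:
Roots: F
Mark F: refs=A null, marked=F
Mark A: refs=F B A, marked=A F
Mark B: refs=D, marked=A B F
Mark D: refs=C, marked=A B D F
Mark C: refs=D, marked=A B C D F
Unmarked (collected): E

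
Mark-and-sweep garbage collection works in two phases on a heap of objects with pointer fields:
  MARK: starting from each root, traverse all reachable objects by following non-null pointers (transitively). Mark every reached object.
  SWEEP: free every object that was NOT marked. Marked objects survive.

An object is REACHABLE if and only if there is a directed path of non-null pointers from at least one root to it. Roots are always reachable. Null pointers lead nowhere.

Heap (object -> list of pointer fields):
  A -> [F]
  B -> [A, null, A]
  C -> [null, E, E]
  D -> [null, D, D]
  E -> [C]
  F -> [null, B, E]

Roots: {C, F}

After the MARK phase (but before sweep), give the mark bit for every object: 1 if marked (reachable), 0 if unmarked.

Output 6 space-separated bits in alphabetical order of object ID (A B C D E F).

Answer: 1 1 1 0 1 1

Derivation:
Roots: C F
Mark C: refs=null E E, marked=C
Mark F: refs=null B E, marked=C F
Mark E: refs=C, marked=C E F
Mark B: refs=A null A, marked=B C E F
Mark A: refs=F, marked=A B C E F
Unmarked (collected): D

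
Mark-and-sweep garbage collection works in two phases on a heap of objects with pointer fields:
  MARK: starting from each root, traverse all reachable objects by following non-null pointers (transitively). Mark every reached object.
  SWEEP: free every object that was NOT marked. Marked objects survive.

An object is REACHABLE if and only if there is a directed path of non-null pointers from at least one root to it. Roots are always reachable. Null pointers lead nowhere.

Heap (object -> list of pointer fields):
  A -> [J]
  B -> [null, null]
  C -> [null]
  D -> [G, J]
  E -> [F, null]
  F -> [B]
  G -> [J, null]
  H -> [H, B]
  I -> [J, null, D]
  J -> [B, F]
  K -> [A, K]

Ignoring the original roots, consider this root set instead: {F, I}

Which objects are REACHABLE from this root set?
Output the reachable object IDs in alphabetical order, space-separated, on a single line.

Roots: F I
Mark F: refs=B, marked=F
Mark I: refs=J null D, marked=F I
Mark B: refs=null null, marked=B F I
Mark J: refs=B F, marked=B F I J
Mark D: refs=G J, marked=B D F I J
Mark G: refs=J null, marked=B D F G I J
Unmarked (collected): A C E H K

Answer: B D F G I J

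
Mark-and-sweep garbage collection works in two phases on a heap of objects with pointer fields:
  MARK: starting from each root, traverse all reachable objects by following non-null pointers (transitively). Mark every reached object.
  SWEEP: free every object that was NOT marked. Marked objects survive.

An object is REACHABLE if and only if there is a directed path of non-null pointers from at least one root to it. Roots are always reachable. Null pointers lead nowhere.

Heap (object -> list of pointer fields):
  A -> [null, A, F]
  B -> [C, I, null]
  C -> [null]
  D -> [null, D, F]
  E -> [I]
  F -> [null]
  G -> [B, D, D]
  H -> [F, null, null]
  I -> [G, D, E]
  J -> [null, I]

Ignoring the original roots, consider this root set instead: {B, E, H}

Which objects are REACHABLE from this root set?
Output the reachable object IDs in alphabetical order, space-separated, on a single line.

Answer: B C D E F G H I

Derivation:
Roots: B E H
Mark B: refs=C I null, marked=B
Mark E: refs=I, marked=B E
Mark H: refs=F null null, marked=B E H
Mark C: refs=null, marked=B C E H
Mark I: refs=G D E, marked=B C E H I
Mark F: refs=null, marked=B C E F H I
Mark G: refs=B D D, marked=B C E F G H I
Mark D: refs=null D F, marked=B C D E F G H I
Unmarked (collected): A J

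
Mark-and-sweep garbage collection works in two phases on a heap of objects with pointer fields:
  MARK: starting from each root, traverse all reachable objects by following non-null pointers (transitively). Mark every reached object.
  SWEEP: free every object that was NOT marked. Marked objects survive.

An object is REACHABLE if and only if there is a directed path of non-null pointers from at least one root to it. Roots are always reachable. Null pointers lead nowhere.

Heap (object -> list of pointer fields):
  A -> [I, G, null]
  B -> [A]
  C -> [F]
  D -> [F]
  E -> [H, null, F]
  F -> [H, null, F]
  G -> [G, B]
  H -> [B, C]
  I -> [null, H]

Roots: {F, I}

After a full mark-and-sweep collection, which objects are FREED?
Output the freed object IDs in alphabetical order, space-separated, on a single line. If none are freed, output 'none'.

Roots: F I
Mark F: refs=H null F, marked=F
Mark I: refs=null H, marked=F I
Mark H: refs=B C, marked=F H I
Mark B: refs=A, marked=B F H I
Mark C: refs=F, marked=B C F H I
Mark A: refs=I G null, marked=A B C F H I
Mark G: refs=G B, marked=A B C F G H I
Unmarked (collected): D E

Answer: D E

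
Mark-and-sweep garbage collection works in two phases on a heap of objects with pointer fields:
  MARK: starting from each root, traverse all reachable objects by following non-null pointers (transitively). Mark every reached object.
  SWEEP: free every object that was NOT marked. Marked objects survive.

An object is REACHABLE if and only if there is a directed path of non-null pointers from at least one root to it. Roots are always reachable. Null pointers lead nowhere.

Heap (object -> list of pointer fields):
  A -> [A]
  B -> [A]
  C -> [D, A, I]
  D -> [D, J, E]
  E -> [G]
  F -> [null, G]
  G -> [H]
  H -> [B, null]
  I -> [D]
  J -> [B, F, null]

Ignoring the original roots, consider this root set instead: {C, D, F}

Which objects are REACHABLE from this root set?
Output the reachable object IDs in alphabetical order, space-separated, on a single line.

Answer: A B C D E F G H I J

Derivation:
Roots: C D F
Mark C: refs=D A I, marked=C
Mark D: refs=D J E, marked=C D
Mark F: refs=null G, marked=C D F
Mark A: refs=A, marked=A C D F
Mark I: refs=D, marked=A C D F I
Mark J: refs=B F null, marked=A C D F I J
Mark E: refs=G, marked=A C D E F I J
Mark G: refs=H, marked=A C D E F G I J
Mark B: refs=A, marked=A B C D E F G I J
Mark H: refs=B null, marked=A B C D E F G H I J
Unmarked (collected): (none)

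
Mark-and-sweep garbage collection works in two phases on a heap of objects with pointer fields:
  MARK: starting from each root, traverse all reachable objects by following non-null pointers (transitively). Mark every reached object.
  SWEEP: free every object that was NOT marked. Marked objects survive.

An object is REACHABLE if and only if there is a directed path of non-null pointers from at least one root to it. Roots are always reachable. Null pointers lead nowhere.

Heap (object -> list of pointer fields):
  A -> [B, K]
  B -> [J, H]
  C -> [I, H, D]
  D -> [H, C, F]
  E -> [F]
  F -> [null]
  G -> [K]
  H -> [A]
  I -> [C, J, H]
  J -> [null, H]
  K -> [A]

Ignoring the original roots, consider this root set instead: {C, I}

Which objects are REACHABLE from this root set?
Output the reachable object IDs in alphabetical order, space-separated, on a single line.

Answer: A B C D F H I J K

Derivation:
Roots: C I
Mark C: refs=I H D, marked=C
Mark I: refs=C J H, marked=C I
Mark H: refs=A, marked=C H I
Mark D: refs=H C F, marked=C D H I
Mark J: refs=null H, marked=C D H I J
Mark A: refs=B K, marked=A C D H I J
Mark F: refs=null, marked=A C D F H I J
Mark B: refs=J H, marked=A B C D F H I J
Mark K: refs=A, marked=A B C D F H I J K
Unmarked (collected): E G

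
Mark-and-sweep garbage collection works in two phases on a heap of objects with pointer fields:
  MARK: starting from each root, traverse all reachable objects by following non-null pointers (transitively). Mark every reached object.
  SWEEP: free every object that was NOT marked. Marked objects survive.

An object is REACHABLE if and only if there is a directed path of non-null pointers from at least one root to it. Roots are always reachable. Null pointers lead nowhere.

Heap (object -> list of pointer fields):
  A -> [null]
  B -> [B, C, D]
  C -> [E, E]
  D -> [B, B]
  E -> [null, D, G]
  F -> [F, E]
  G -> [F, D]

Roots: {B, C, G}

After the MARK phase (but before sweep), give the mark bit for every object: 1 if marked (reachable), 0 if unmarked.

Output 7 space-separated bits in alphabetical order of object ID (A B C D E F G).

Answer: 0 1 1 1 1 1 1

Derivation:
Roots: B C G
Mark B: refs=B C D, marked=B
Mark C: refs=E E, marked=B C
Mark G: refs=F D, marked=B C G
Mark D: refs=B B, marked=B C D G
Mark E: refs=null D G, marked=B C D E G
Mark F: refs=F E, marked=B C D E F G
Unmarked (collected): A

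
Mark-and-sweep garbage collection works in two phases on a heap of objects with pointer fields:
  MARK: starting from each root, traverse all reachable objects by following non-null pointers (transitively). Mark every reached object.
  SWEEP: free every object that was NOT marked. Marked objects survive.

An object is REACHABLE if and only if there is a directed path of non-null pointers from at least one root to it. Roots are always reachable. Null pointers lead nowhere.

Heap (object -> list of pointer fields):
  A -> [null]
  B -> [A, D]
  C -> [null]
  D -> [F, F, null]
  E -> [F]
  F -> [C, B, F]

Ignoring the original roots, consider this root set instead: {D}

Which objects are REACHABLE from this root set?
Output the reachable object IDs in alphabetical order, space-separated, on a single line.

Roots: D
Mark D: refs=F F null, marked=D
Mark F: refs=C B F, marked=D F
Mark C: refs=null, marked=C D F
Mark B: refs=A D, marked=B C D F
Mark A: refs=null, marked=A B C D F
Unmarked (collected): E

Answer: A B C D F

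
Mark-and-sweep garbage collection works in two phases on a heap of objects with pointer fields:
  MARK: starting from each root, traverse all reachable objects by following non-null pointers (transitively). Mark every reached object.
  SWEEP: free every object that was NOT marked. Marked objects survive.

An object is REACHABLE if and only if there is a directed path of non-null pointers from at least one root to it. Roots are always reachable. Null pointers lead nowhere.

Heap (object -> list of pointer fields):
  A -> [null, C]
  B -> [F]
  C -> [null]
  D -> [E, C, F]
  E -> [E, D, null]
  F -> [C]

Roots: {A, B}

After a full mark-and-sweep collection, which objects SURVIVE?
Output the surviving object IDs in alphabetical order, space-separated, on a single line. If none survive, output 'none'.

Roots: A B
Mark A: refs=null C, marked=A
Mark B: refs=F, marked=A B
Mark C: refs=null, marked=A B C
Mark F: refs=C, marked=A B C F
Unmarked (collected): D E

Answer: A B C F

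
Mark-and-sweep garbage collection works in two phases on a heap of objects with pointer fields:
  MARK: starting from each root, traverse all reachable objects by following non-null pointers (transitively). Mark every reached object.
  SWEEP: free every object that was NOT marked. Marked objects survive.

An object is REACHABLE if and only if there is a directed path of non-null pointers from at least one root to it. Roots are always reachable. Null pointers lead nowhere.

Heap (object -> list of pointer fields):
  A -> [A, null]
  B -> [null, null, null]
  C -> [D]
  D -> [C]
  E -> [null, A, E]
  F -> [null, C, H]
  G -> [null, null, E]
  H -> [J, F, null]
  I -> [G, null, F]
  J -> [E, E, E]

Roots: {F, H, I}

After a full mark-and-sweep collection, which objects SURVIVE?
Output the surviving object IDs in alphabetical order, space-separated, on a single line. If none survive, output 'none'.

Roots: F H I
Mark F: refs=null C H, marked=F
Mark H: refs=J F null, marked=F H
Mark I: refs=G null F, marked=F H I
Mark C: refs=D, marked=C F H I
Mark J: refs=E E E, marked=C F H I J
Mark G: refs=null null E, marked=C F G H I J
Mark D: refs=C, marked=C D F G H I J
Mark E: refs=null A E, marked=C D E F G H I J
Mark A: refs=A null, marked=A C D E F G H I J
Unmarked (collected): B

Answer: A C D E F G H I J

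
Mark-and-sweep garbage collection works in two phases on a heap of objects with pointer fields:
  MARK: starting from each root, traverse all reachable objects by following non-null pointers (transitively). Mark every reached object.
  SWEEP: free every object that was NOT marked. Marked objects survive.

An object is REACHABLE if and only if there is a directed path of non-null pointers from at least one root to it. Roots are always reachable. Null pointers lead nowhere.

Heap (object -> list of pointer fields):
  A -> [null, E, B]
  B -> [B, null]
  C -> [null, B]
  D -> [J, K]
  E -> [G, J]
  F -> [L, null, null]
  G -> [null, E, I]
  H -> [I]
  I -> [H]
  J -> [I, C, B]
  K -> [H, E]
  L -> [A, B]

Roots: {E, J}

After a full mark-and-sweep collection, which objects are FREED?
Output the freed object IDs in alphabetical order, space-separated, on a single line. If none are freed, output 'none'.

Answer: A D F K L

Derivation:
Roots: E J
Mark E: refs=G J, marked=E
Mark J: refs=I C B, marked=E J
Mark G: refs=null E I, marked=E G J
Mark I: refs=H, marked=E G I J
Mark C: refs=null B, marked=C E G I J
Mark B: refs=B null, marked=B C E G I J
Mark H: refs=I, marked=B C E G H I J
Unmarked (collected): A D F K L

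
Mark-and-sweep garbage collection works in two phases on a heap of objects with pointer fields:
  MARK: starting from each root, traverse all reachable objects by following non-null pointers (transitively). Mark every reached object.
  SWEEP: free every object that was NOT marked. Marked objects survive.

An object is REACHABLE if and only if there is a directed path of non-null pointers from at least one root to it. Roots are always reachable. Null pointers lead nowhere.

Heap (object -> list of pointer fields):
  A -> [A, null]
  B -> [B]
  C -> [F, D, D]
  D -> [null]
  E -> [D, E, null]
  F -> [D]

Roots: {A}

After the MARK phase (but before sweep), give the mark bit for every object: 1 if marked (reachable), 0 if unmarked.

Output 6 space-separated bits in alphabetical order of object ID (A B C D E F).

Answer: 1 0 0 0 0 0

Derivation:
Roots: A
Mark A: refs=A null, marked=A
Unmarked (collected): B C D E F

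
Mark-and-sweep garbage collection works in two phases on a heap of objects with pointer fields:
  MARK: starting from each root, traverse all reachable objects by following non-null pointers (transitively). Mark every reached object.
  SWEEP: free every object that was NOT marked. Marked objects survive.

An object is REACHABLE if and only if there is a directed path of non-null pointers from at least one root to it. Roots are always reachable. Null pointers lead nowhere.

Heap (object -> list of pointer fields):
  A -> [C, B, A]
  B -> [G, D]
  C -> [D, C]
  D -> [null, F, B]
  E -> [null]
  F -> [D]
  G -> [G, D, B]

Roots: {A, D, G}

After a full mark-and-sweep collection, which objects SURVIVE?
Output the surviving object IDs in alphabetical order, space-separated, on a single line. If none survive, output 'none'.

Roots: A D G
Mark A: refs=C B A, marked=A
Mark D: refs=null F B, marked=A D
Mark G: refs=G D B, marked=A D G
Mark C: refs=D C, marked=A C D G
Mark B: refs=G D, marked=A B C D G
Mark F: refs=D, marked=A B C D F G
Unmarked (collected): E

Answer: A B C D F G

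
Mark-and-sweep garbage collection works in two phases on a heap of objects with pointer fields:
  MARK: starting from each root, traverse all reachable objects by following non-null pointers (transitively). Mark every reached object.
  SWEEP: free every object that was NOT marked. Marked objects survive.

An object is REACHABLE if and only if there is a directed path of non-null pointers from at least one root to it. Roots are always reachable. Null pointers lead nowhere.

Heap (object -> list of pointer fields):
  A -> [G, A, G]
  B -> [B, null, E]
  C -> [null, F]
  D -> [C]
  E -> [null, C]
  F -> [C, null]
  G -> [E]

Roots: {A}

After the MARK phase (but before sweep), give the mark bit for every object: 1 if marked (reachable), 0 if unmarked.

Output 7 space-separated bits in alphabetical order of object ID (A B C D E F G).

Roots: A
Mark A: refs=G A G, marked=A
Mark G: refs=E, marked=A G
Mark E: refs=null C, marked=A E G
Mark C: refs=null F, marked=A C E G
Mark F: refs=C null, marked=A C E F G
Unmarked (collected): B D

Answer: 1 0 1 0 1 1 1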